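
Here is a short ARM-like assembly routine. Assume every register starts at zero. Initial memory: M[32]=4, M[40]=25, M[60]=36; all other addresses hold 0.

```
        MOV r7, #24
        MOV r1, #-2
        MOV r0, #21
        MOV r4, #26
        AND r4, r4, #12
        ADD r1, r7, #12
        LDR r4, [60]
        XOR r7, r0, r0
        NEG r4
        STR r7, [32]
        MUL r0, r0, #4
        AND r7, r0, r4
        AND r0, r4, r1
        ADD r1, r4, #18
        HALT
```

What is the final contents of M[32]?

MOV r7, #24 → r7=24
MOV r1, #-2 → r1=-2
MOV r0, #21 → r0=21
MOV r4, #26 → r4=26
AND r4, r4, #12 → r4=26&12=8
ADD r1, r7, #12 → r1=24+12=36
LDR r4, [60] → r4=M[60]=36
XOR r7, r0, r0 → r7=21^21=0
NEG r4 → r4=-(36)=-36
STR r7, [32] → M[32]=0
MUL r0, r0, #4 → r0=21*4=84
AND r7, r0, r4 → r7=84&(-36)=84
AND r0, r4, r1 → r0=(-36)&36=4
ADD r1, r4, #18 → r1=(-36)+18=-18
halt.

0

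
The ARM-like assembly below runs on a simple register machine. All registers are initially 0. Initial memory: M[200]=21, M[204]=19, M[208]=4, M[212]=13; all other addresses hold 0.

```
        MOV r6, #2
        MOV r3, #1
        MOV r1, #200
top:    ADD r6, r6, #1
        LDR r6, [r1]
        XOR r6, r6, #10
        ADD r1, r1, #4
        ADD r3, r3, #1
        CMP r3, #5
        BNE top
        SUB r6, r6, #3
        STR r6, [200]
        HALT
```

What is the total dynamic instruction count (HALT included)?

34

MOV r6, #2 → r6=2
MOV r3, #1 → r3=1
MOV r1, #200 → r1=200
ADD r6, r6, #1 → r6=2+1=3
LDR r6, [r1] → r6=M[200]=21
XOR r6, r6, #10 → r6=21^10=31
ADD r1, r1, #4 → r1=200+4=204
ADD r3, r3, #1 → r3=1+1=2
CMP r3, #5  (cmp 2,5)
BNE top: taken
ADD r6, r6, #1 → r6=31+1=32
LDR r6, [r1] → r6=M[204]=19
XOR r6, r6, #10 → r6=19^10=25
ADD r1, r1, #4 → r1=204+4=208
ADD r3, r3, #1 → r3=2+1=3
CMP r3, #5  (cmp 3,5)
BNE top: taken
ADD r6, r6, #1 → r6=25+1=26
LDR r6, [r1] → r6=M[208]=4
XOR r6, r6, #10 → r6=4^10=14
ADD r1, r1, #4 → r1=208+4=212
ADD r3, r3, #1 → r3=3+1=4
CMP r3, #5  (cmp 4,5)
BNE top: taken
ADD r6, r6, #1 → r6=14+1=15
LDR r6, [r1] → r6=M[212]=13
XOR r6, r6, #10 → r6=13^10=7
ADD r1, r1, #4 → r1=212+4=216
ADD r3, r3, #1 → r3=4+1=5
CMP r3, #5  (cmp 5,5)
BNE top: not taken
SUB r6, r6, #3 → r6=7-3=4
STR r6, [200] → M[200]=4
halt.
Total executed instructions: 34.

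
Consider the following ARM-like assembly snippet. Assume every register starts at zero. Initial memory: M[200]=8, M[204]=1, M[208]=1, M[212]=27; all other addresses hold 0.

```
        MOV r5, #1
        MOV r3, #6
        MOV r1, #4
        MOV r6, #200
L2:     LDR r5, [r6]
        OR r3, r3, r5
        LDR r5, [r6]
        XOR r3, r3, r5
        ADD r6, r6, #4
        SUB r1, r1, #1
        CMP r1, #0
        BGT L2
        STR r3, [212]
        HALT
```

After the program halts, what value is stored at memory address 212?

MOV r5, #1 → r5=1
MOV r3, #6 → r3=6
MOV r1, #4 → r1=4
MOV r6, #200 → r6=200
LDR r5, [r6] → r5=M[200]=8
OR r3, r3, r5 → r3=6|8=14
LDR r5, [r6] → r5=M[200]=8
XOR r3, r3, r5 → r3=14^8=6
ADD r6, r6, #4 → r6=200+4=204
SUB r1, r1, #1 → r1=4-1=3
CMP r1, #0  (cmp 3,0)
BGT L2: taken
LDR r5, [r6] → r5=M[204]=1
OR r3, r3, r5 → r3=6|1=7
LDR r5, [r6] → r5=M[204]=1
XOR r3, r3, r5 → r3=7^1=6
ADD r6, r6, #4 → r6=204+4=208
SUB r1, r1, #1 → r1=3-1=2
CMP r1, #0  (cmp 2,0)
BGT L2: taken
LDR r5, [r6] → r5=M[208]=1
OR r3, r3, r5 → r3=6|1=7
LDR r5, [r6] → r5=M[208]=1
XOR r3, r3, r5 → r3=7^1=6
ADD r6, r6, #4 → r6=208+4=212
SUB r1, r1, #1 → r1=2-1=1
CMP r1, #0  (cmp 1,0)
BGT L2: taken
LDR r5, [r6] → r5=M[212]=27
OR r3, r3, r5 → r3=6|27=31
LDR r5, [r6] → r5=M[212]=27
XOR r3, r3, r5 → r3=31^27=4
ADD r6, r6, #4 → r6=212+4=216
SUB r1, r1, #1 → r1=1-1=0
CMP r1, #0  (cmp 0,0)
BGT L2: not taken
STR r3, [212] → M[212]=4
halt.

4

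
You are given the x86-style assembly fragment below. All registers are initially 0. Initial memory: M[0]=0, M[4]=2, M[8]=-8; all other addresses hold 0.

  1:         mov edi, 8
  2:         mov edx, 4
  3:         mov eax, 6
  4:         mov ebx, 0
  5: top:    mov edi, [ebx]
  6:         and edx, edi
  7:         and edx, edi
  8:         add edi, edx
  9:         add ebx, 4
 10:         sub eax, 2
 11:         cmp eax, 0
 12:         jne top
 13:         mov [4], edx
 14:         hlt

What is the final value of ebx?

12

after mov edi, 8: edi=8
after mov edx, 4: edx=4
after mov eax, 6: eax=6
after mov ebx, 0: ebx=0
after mov edi, [ebx]: edi=M[0]=0
after and edx, edi: edx=4&0=0
after and edx, edi: edx=0&0=0
after add edi, edx: edi=0+0=0
after add ebx, 4: ebx=0+4=4
after sub eax, 2: eax=6-2=4
cmp eax, 0  (cmp 4,0)
jne top: taken
after mov edi, [ebx]: edi=M[4]=2
after and edx, edi: edx=0&2=0
after and edx, edi: edx=0&2=0
after add edi, edx: edi=2+0=2
after add ebx, 4: ebx=4+4=8
after sub eax, 2: eax=4-2=2
cmp eax, 0  (cmp 2,0)
jne top: taken
after mov edi, [ebx]: edi=M[8]=-8
after and edx, edi: edx=0&(-8)=0
after and edx, edi: edx=0&(-8)=0
after add edi, edx: edi=(-8)+0=-8
after add ebx, 4: ebx=8+4=12
after sub eax, 2: eax=2-2=0
cmp eax, 0  (cmp 0,0)
jne top: not taken
mov [4], edx → M[4]=0
halt.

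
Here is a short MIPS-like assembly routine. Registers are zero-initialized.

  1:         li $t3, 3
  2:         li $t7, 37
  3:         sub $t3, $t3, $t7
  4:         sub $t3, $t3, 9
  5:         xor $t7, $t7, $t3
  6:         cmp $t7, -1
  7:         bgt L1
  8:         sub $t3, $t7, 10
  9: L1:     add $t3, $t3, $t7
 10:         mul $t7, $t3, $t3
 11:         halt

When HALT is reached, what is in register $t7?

after li $t3, 3: $t3=3
after li $t7, 37: $t7=37
after sub $t3, $t3, $t7: $t3=3-37=-34
after sub $t3, $t3, 9: $t3=(-34)-9=-43
after xor $t7, $t7, $t3: $t7=37^(-43)=-16
cmp $t7, -1  (cmp -16,-1)
bgt L1: not taken
after sub $t3, $t7, 10: $t3=(-16)-10=-26
after add $t3, $t3, $t7: $t3=(-26)+(-16)=-42
after mul $t7, $t3, $t3: $t7=(-42)*(-42)=1764
halt.

1764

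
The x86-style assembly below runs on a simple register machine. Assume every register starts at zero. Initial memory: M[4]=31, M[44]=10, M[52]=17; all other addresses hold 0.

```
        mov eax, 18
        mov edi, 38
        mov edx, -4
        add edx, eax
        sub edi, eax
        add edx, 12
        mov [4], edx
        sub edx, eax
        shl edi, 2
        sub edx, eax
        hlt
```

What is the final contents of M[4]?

26

eax=18
edi=38
edx=-4
edx=(-4)+18=14
edi=38-18=20
edx=14+12=26
mov [4], edx → M[4]=26
edx=26-18=8
edi=20<<2=80
edx=8-18=-10
halt.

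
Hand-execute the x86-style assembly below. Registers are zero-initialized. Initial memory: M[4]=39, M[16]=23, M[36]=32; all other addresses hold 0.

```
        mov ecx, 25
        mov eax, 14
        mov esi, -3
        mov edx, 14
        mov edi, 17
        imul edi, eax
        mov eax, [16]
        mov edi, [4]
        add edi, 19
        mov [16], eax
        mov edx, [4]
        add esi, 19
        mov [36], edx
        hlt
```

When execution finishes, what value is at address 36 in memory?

39

mov ecx, 25 → ecx=25
mov eax, 14 → eax=14
mov esi, -3 → esi=-3
mov edx, 14 → edx=14
mov edi, 17 → edi=17
imul edi, eax → edi=17*14=238
mov eax, [16] → eax=M[16]=23
mov edi, [4] → edi=M[4]=39
add edi, 19 → edi=39+19=58
mov [16], eax → M[16]=23
mov edx, [4] → edx=M[4]=39
add esi, 19 → esi=(-3)+19=16
mov [36], edx → M[36]=39
halt.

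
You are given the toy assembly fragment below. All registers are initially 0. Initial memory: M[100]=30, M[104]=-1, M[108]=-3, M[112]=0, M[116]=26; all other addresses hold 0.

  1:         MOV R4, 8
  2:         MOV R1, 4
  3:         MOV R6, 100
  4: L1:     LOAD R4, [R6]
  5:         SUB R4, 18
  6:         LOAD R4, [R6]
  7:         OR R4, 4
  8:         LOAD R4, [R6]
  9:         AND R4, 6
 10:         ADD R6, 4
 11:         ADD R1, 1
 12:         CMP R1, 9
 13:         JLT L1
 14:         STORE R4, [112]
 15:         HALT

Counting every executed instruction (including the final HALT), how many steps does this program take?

after MOV R4, 8: R4=8
after MOV R1, 4: R1=4
after MOV R6, 100: R6=100
after LOAD R4, [R6]: R4=M[100]=30
after SUB R4, 18: R4=30-18=12
after LOAD R4, [R6]: R4=M[100]=30
after OR R4, 4: R4=30|4=30
after LOAD R4, [R6]: R4=M[100]=30
after AND R4, 6: R4=30&6=6
after ADD R6, 4: R6=100+4=104
after ADD R1, 1: R1=4+1=5
CMP R1, 9  (cmp 5,9)
JLT L1: taken
after LOAD R4, [R6]: R4=M[104]=-1
after SUB R4, 18: R4=(-1)-18=-19
after LOAD R4, [R6]: R4=M[104]=-1
after OR R4, 4: R4=(-1)|4=-1
after LOAD R4, [R6]: R4=M[104]=-1
after AND R4, 6: R4=(-1)&6=6
after ADD R6, 4: R6=104+4=108
after ADD R1, 1: R1=5+1=6
CMP R1, 9  (cmp 6,9)
JLT L1: taken
after LOAD R4, [R6]: R4=M[108]=-3
after SUB R4, 18: R4=(-3)-18=-21
after LOAD R4, [R6]: R4=M[108]=-3
after OR R4, 4: R4=(-3)|4=-3
after LOAD R4, [R6]: R4=M[108]=-3
after AND R4, 6: R4=(-3)&6=4
after ADD R6, 4: R6=108+4=112
after ADD R1, 1: R1=6+1=7
CMP R1, 9  (cmp 7,9)
JLT L1: taken
after LOAD R4, [R6]: R4=M[112]=0
after SUB R4, 18: R4=0-18=-18
after LOAD R4, [R6]: R4=M[112]=0
after OR R4, 4: R4=0|4=4
after LOAD R4, [R6]: R4=M[112]=0
after AND R4, 6: R4=0&6=0
after ADD R6, 4: R6=112+4=116
after ADD R1, 1: R1=7+1=8
CMP R1, 9  (cmp 8,9)
JLT L1: taken
after LOAD R4, [R6]: R4=M[116]=26
after SUB R4, 18: R4=26-18=8
after LOAD R4, [R6]: R4=M[116]=26
after OR R4, 4: R4=26|4=30
after LOAD R4, [R6]: R4=M[116]=26
after AND R4, 6: R4=26&6=2
after ADD R6, 4: R6=116+4=120
after ADD R1, 1: R1=8+1=9
CMP R1, 9  (cmp 9,9)
JLT L1: not taken
STORE R4, [112] → M[112]=2
halt.
Total executed instructions: 55.

55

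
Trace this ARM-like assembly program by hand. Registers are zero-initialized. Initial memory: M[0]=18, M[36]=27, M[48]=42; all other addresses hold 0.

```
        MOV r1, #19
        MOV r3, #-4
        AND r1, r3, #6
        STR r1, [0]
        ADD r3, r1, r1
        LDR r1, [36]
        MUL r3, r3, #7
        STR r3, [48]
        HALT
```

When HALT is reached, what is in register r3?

MOV r1, #19 → r1=19
MOV r3, #-4 → r3=-4
AND r1, r3, #6 → r1=(-4)&6=4
STR r1, [0] → M[0]=4
ADD r3, r1, r1 → r3=4+4=8
LDR r1, [36] → r1=M[36]=27
MUL r3, r3, #7 → r3=8*7=56
STR r3, [48] → M[48]=56
halt.

56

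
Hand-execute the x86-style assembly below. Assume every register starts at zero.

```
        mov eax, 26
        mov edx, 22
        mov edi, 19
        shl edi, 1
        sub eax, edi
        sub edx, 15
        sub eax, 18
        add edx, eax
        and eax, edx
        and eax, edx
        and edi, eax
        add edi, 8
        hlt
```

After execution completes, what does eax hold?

after mov eax, 26: eax=26
after mov edx, 22: edx=22
after mov edi, 19: edi=19
after shl edi, 1: edi=19<<1=38
after sub eax, edi: eax=26-38=-12
after sub edx, 15: edx=22-15=7
after sub eax, 18: eax=(-12)-18=-30
after add edx, eax: edx=7+(-30)=-23
after and eax, edx: eax=(-30)&(-23)=-32
after and eax, edx: eax=(-32)&(-23)=-32
after and edi, eax: edi=38&(-32)=32
after add edi, 8: edi=32+8=40
halt.

-32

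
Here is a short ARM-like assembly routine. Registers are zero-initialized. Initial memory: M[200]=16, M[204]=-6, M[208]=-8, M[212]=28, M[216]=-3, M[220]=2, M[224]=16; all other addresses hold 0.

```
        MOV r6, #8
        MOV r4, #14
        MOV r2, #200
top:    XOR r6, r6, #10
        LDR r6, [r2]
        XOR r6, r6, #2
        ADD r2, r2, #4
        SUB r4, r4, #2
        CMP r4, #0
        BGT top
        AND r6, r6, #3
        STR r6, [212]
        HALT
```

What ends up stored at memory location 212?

2

r6=8
r4=14
r2=200
r6=8^10=2
r6=M[200]=16
r6=16^2=18
r2=200+4=204
r4=14-2=12
CMP r4, #0  (cmp 12,0)
BGT top: taken
r6=18^10=24
r6=M[204]=-6
r6=(-6)^2=-8
r2=204+4=208
r4=12-2=10
CMP r4, #0  (cmp 10,0)
BGT top: taken
r6=(-8)^10=-14
r6=M[208]=-8
r6=(-8)^2=-6
r2=208+4=212
r4=10-2=8
CMP r4, #0  (cmp 8,0)
BGT top: taken
r6=(-6)^10=-16
r6=M[212]=28
r6=28^2=30
r2=212+4=216
r4=8-2=6
CMP r4, #0  (cmp 6,0)
BGT top: taken
r6=30^10=20
r6=M[216]=-3
r6=(-3)^2=-1
r2=216+4=220
r4=6-2=4
CMP r4, #0  (cmp 4,0)
BGT top: taken
r6=(-1)^10=-11
r6=M[220]=2
r6=2^2=0
r2=220+4=224
r4=4-2=2
CMP r4, #0  (cmp 2,0)
BGT top: taken
r6=0^10=10
r6=M[224]=16
r6=16^2=18
r2=224+4=228
r4=2-2=0
CMP r4, #0  (cmp 0,0)
BGT top: not taken
r6=18&3=2
STR r6, [212] → M[212]=2
halt.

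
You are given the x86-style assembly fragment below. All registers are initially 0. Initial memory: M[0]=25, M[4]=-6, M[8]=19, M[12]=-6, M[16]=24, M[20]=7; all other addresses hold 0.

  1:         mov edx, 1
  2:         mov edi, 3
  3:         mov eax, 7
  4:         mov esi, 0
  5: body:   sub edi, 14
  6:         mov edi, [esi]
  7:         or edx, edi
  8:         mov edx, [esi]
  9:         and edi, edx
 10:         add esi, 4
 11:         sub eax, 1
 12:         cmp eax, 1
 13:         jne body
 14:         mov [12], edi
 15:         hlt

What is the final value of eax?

1

mov edx, 1 → edx=1
mov edi, 3 → edi=3
mov eax, 7 → eax=7
mov esi, 0 → esi=0
sub edi, 14 → edi=3-14=-11
mov edi, [esi] → edi=M[0]=25
or edx, edi → edx=1|25=25
mov edx, [esi] → edx=M[0]=25
and edi, edx → edi=25&25=25
add esi, 4 → esi=0+4=4
sub eax, 1 → eax=7-1=6
cmp eax, 1  (cmp 6,1)
jne body: taken
sub edi, 14 → edi=25-14=11
mov edi, [esi] → edi=M[4]=-6
or edx, edi → edx=25|(-6)=-5
mov edx, [esi] → edx=M[4]=-6
and edi, edx → edi=(-6)&(-6)=-6
add esi, 4 → esi=4+4=8
sub eax, 1 → eax=6-1=5
cmp eax, 1  (cmp 5,1)
jne body: taken
sub edi, 14 → edi=(-6)-14=-20
mov edi, [esi] → edi=M[8]=19
or edx, edi → edx=(-6)|19=-5
mov edx, [esi] → edx=M[8]=19
and edi, edx → edi=19&19=19
add esi, 4 → esi=8+4=12
sub eax, 1 → eax=5-1=4
cmp eax, 1  (cmp 4,1)
jne body: taken
sub edi, 14 → edi=19-14=5
mov edi, [esi] → edi=M[12]=-6
or edx, edi → edx=19|(-6)=-5
mov edx, [esi] → edx=M[12]=-6
and edi, edx → edi=(-6)&(-6)=-6
add esi, 4 → esi=12+4=16
sub eax, 1 → eax=4-1=3
cmp eax, 1  (cmp 3,1)
jne body: taken
sub edi, 14 → edi=(-6)-14=-20
mov edi, [esi] → edi=M[16]=24
or edx, edi → edx=(-6)|24=-6
mov edx, [esi] → edx=M[16]=24
and edi, edx → edi=24&24=24
add esi, 4 → esi=16+4=20
sub eax, 1 → eax=3-1=2
cmp eax, 1  (cmp 2,1)
jne body: taken
sub edi, 14 → edi=24-14=10
mov edi, [esi] → edi=M[20]=7
or edx, edi → edx=24|7=31
mov edx, [esi] → edx=M[20]=7
and edi, edx → edi=7&7=7
add esi, 4 → esi=20+4=24
sub eax, 1 → eax=2-1=1
cmp eax, 1  (cmp 1,1)
jne body: not taken
mov [12], edi → M[12]=7
halt.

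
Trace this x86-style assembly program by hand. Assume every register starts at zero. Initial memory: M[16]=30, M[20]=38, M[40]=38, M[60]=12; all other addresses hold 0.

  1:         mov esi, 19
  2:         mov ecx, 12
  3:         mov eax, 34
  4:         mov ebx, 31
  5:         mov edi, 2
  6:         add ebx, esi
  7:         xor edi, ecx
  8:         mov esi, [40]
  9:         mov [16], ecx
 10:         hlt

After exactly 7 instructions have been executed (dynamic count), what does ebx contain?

mov esi, 19 → esi=19
mov ecx, 12 → ecx=12
mov eax, 34 → eax=34
mov ebx, 31 → ebx=31
mov edi, 2 → edi=2
add ebx, esi → ebx=31+19=50
xor edi, ecx → edi=2^12=14
After step 7: ebx = 50.

50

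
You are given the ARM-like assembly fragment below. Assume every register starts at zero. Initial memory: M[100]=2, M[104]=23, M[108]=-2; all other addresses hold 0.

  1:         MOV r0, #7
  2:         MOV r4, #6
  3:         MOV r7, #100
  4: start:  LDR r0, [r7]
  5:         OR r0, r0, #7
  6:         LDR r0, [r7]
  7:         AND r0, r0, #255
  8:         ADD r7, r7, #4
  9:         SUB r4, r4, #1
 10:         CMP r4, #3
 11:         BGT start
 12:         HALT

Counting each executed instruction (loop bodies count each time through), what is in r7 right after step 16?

MOV r0, #7 → r0=7
MOV r4, #6 → r4=6
MOV r7, #100 → r7=100
LDR r0, [r7] → r0=M[100]=2
OR r0, r0, #7 → r0=2|7=7
LDR r0, [r7] → r0=M[100]=2
AND r0, r0, #255 → r0=2&255=2
ADD r7, r7, #4 → r7=100+4=104
SUB r4, r4, #1 → r4=6-1=5
CMP r4, #3  (cmp 5,3)
BGT start: taken
LDR r0, [r7] → r0=M[104]=23
OR r0, r0, #7 → r0=23|7=23
LDR r0, [r7] → r0=M[104]=23
AND r0, r0, #255 → r0=23&255=23
ADD r7, r7, #4 → r7=104+4=108
After step 16: r7 = 108.

108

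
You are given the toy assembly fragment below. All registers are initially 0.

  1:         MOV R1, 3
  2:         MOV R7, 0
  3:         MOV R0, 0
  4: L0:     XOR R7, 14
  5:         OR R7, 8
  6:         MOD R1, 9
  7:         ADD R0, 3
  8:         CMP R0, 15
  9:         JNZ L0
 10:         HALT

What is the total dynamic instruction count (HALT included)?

MOV R1, 3 → R1=3
MOV R7, 0 → R7=0
MOV R0, 0 → R0=0
XOR R7, 14 → R7=0^14=14
OR R7, 8 → R7=14|8=14
MOD R1, 9 → R1=3%9=3
ADD R0, 3 → R0=0+3=3
CMP R0, 15  (cmp 3,15)
JNZ L0: taken
XOR R7, 14 → R7=14^14=0
OR R7, 8 → R7=0|8=8
MOD R1, 9 → R1=3%9=3
ADD R0, 3 → R0=3+3=6
CMP R0, 15  (cmp 6,15)
JNZ L0: taken
XOR R7, 14 → R7=8^14=6
OR R7, 8 → R7=6|8=14
MOD R1, 9 → R1=3%9=3
ADD R0, 3 → R0=6+3=9
CMP R0, 15  (cmp 9,15)
JNZ L0: taken
XOR R7, 14 → R7=14^14=0
OR R7, 8 → R7=0|8=8
MOD R1, 9 → R1=3%9=3
ADD R0, 3 → R0=9+3=12
CMP R0, 15  (cmp 12,15)
JNZ L0: taken
XOR R7, 14 → R7=8^14=6
OR R7, 8 → R7=6|8=14
MOD R1, 9 → R1=3%9=3
ADD R0, 3 → R0=12+3=15
CMP R0, 15  (cmp 15,15)
JNZ L0: not taken
halt.
Total executed instructions: 34.

34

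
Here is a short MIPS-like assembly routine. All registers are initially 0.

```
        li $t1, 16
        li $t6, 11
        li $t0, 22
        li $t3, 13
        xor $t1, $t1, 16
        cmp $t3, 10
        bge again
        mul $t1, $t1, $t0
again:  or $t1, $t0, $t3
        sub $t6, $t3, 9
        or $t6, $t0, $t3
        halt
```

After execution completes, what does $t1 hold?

31

$t1=16
$t6=11
$t0=22
$t3=13
$t1=16^16=0
cmp $t3, 10  (cmp 13,10)
bge again: taken
$t1=22|13=31
$t6=13-9=4
$t6=22|13=31
halt.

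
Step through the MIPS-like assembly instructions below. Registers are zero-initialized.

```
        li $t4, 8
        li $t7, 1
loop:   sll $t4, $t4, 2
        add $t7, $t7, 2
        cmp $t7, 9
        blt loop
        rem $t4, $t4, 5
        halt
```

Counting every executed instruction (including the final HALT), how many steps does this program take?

li $t4, 8 → $t4=8
li $t7, 1 → $t7=1
sll $t4, $t4, 2 → $t4=8<<2=32
add $t7, $t7, 2 → $t7=1+2=3
cmp $t7, 9  (cmp 3,9)
blt loop: taken
sll $t4, $t4, 2 → $t4=32<<2=128
add $t7, $t7, 2 → $t7=3+2=5
cmp $t7, 9  (cmp 5,9)
blt loop: taken
sll $t4, $t4, 2 → $t4=128<<2=512
add $t7, $t7, 2 → $t7=5+2=7
cmp $t7, 9  (cmp 7,9)
blt loop: taken
sll $t4, $t4, 2 → $t4=512<<2=2048
add $t7, $t7, 2 → $t7=7+2=9
cmp $t7, 9  (cmp 9,9)
blt loop: not taken
rem $t4, $t4, 5 → $t4=2048%5=3
halt.
Total executed instructions: 20.

20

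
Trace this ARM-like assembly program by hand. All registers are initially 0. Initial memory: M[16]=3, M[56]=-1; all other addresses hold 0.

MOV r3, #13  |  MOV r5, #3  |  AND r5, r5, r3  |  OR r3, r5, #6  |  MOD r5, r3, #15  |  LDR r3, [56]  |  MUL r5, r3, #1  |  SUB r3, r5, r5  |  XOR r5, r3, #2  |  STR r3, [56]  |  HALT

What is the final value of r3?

after MOV r3, #13: r3=13
after MOV r5, #3: r5=3
after AND r5, r5, r3: r5=3&13=1
after OR r3, r5, #6: r3=1|6=7
after MOD r5, r3, #15: r5=7%15=7
after LDR r3, [56]: r3=M[56]=-1
after MUL r5, r3, #1: r5=(-1)*1=-1
after SUB r3, r5, r5: r3=(-1)-(-1)=0
after XOR r5, r3, #2: r5=0^2=2
STR r3, [56] → M[56]=0
halt.

0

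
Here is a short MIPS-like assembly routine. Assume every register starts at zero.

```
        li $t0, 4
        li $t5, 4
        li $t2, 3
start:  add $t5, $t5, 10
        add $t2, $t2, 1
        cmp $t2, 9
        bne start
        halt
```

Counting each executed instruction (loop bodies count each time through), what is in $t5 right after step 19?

li $t0, 4 → $t0=4
li $t5, 4 → $t5=4
li $t2, 3 → $t2=3
add $t5, $t5, 10 → $t5=4+10=14
add $t2, $t2, 1 → $t2=3+1=4
cmp $t2, 9  (cmp 4,9)
bne start: taken
add $t5, $t5, 10 → $t5=14+10=24
add $t2, $t2, 1 → $t2=4+1=5
cmp $t2, 9  (cmp 5,9)
bne start: taken
add $t5, $t5, 10 → $t5=24+10=34
add $t2, $t2, 1 → $t2=5+1=6
cmp $t2, 9  (cmp 6,9)
bne start: taken
add $t5, $t5, 10 → $t5=34+10=44
add $t2, $t2, 1 → $t2=6+1=7
cmp $t2, 9  (cmp 7,9)
bne start: taken
After step 19: $t5 = 44.

44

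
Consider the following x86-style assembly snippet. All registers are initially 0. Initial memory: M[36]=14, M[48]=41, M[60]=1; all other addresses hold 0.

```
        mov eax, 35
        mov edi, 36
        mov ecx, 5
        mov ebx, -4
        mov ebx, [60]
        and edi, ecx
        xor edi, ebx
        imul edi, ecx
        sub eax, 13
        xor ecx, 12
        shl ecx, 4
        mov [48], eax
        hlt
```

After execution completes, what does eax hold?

after mov eax, 35: eax=35
after mov edi, 36: edi=36
after mov ecx, 5: ecx=5
after mov ebx, -4: ebx=-4
after mov ebx, [60]: ebx=M[60]=1
after and edi, ecx: edi=36&5=4
after xor edi, ebx: edi=4^1=5
after imul edi, ecx: edi=5*5=25
after sub eax, 13: eax=35-13=22
after xor ecx, 12: ecx=5^12=9
after shl ecx, 4: ecx=9<<4=144
mov [48], eax → M[48]=22
halt.

22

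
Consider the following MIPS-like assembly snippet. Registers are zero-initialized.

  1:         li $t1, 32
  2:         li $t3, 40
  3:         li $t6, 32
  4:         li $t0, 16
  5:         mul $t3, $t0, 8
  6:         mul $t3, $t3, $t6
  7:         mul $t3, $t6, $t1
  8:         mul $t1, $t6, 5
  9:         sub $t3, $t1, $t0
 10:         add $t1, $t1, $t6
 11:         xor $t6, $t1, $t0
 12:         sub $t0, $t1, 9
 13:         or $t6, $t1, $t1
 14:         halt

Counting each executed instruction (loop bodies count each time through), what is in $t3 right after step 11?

144

after li $t1, 32: $t1=32
after li $t3, 40: $t3=40
after li $t6, 32: $t6=32
after li $t0, 16: $t0=16
after mul $t3, $t0, 8: $t3=16*8=128
after mul $t3, $t3, $t6: $t3=128*32=4096
after mul $t3, $t6, $t1: $t3=32*32=1024
after mul $t1, $t6, 5: $t1=32*5=160
after sub $t3, $t1, $t0: $t3=160-16=144
after add $t1, $t1, $t6: $t1=160+32=192
after xor $t6, $t1, $t0: $t6=192^16=208
After step 11: $t3 = 144.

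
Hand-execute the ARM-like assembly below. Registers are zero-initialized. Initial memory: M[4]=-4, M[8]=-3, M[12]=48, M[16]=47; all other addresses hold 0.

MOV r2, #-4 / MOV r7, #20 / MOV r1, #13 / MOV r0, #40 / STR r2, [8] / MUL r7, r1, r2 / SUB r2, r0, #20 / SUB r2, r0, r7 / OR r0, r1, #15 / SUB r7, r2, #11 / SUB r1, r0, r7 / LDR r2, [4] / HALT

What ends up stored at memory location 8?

-4

MOV r2, #-4 → r2=-4
MOV r7, #20 → r7=20
MOV r1, #13 → r1=13
MOV r0, #40 → r0=40
STR r2, [8] → M[8]=-4
MUL r7, r1, r2 → r7=13*(-4)=-52
SUB r2, r0, #20 → r2=40-20=20
SUB r2, r0, r7 → r2=40-(-52)=92
OR r0, r1, #15 → r0=13|15=15
SUB r7, r2, #11 → r7=92-11=81
SUB r1, r0, r7 → r1=15-81=-66
LDR r2, [4] → r2=M[4]=-4
halt.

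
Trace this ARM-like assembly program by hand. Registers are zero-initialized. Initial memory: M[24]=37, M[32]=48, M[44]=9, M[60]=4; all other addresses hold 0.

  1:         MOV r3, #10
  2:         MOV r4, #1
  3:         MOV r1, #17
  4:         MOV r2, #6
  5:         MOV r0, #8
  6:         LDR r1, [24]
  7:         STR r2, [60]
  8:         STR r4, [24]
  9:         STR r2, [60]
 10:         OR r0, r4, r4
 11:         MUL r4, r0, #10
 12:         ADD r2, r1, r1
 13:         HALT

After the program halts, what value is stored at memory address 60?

6

after MOV r3, #10: r3=10
after MOV r4, #1: r4=1
after MOV r1, #17: r1=17
after MOV r2, #6: r2=6
after MOV r0, #8: r0=8
after LDR r1, [24]: r1=M[24]=37
STR r2, [60] → M[60]=6
STR r4, [24] → M[24]=1
STR r2, [60] → M[60]=6
after OR r0, r4, r4: r0=1|1=1
after MUL r4, r0, #10: r4=1*10=10
after ADD r2, r1, r1: r2=37+37=74
halt.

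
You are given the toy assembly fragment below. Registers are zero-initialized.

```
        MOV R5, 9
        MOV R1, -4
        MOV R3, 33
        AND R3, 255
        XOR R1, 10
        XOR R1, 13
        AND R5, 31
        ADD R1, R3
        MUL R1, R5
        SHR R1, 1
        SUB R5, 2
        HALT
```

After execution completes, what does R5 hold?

7

after MOV R5, 9: R5=9
after MOV R1, -4: R1=-4
after MOV R3, 33: R3=33
after AND R3, 255: R3=33&255=33
after XOR R1, 10: R1=(-4)^10=-10
after XOR R1, 13: R1=(-10)^13=-5
after AND R5, 31: R5=9&31=9
after ADD R1, R3: R1=(-5)+33=28
after MUL R1, R5: R1=28*9=252
after SHR R1, 1: R1=252>>1=126
after SUB R5, 2: R5=9-2=7
halt.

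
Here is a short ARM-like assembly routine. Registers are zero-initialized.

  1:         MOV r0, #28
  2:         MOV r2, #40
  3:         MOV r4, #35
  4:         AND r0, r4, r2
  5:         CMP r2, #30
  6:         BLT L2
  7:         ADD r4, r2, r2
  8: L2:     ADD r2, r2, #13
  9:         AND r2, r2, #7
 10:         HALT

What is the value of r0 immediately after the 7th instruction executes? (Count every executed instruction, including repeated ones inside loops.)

32

r0=28
r2=40
r4=35
r0=35&40=32
CMP r2, #30  (cmp 40,30)
BLT L2: not taken
r4=40+40=80
After step 7: r0 = 32.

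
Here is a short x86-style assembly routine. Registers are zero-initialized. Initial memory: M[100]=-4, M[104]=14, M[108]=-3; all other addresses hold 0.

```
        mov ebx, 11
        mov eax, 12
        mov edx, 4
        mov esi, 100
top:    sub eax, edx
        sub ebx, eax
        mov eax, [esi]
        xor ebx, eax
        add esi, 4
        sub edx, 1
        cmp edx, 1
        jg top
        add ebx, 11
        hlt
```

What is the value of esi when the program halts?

mov ebx, 11 → ebx=11
mov eax, 12 → eax=12
mov edx, 4 → edx=4
mov esi, 100 → esi=100
sub eax, edx → eax=12-4=8
sub ebx, eax → ebx=11-8=3
mov eax, [esi] → eax=M[100]=-4
xor ebx, eax → ebx=3^(-4)=-1
add esi, 4 → esi=100+4=104
sub edx, 1 → edx=4-1=3
cmp edx, 1  (cmp 3,1)
jg top: taken
sub eax, edx → eax=(-4)-3=-7
sub ebx, eax → ebx=(-1)-(-7)=6
mov eax, [esi] → eax=M[104]=14
xor ebx, eax → ebx=6^14=8
add esi, 4 → esi=104+4=108
sub edx, 1 → edx=3-1=2
cmp edx, 1  (cmp 2,1)
jg top: taken
sub eax, edx → eax=14-2=12
sub ebx, eax → ebx=8-12=-4
mov eax, [esi] → eax=M[108]=-3
xor ebx, eax → ebx=(-4)^(-3)=1
add esi, 4 → esi=108+4=112
sub edx, 1 → edx=2-1=1
cmp edx, 1  (cmp 1,1)
jg top: not taken
add ebx, 11 → ebx=1+11=12
halt.

112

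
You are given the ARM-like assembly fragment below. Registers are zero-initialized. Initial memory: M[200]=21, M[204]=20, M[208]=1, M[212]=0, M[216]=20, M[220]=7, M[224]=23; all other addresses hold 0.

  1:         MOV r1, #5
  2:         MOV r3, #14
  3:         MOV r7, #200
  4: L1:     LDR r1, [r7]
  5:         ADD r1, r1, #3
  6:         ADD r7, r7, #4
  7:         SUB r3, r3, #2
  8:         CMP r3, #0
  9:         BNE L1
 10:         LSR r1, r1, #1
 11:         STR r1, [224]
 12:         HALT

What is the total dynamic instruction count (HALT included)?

48

MOV r1, #5 → r1=5
MOV r3, #14 → r3=14
MOV r7, #200 → r7=200
LDR r1, [r7] → r1=M[200]=21
ADD r1, r1, #3 → r1=21+3=24
ADD r7, r7, #4 → r7=200+4=204
SUB r3, r3, #2 → r3=14-2=12
CMP r3, #0  (cmp 12,0)
BNE L1: taken
LDR r1, [r7] → r1=M[204]=20
ADD r1, r1, #3 → r1=20+3=23
ADD r7, r7, #4 → r7=204+4=208
SUB r3, r3, #2 → r3=12-2=10
CMP r3, #0  (cmp 10,0)
BNE L1: taken
LDR r1, [r7] → r1=M[208]=1
ADD r1, r1, #3 → r1=1+3=4
ADD r7, r7, #4 → r7=208+4=212
SUB r3, r3, #2 → r3=10-2=8
CMP r3, #0  (cmp 8,0)
BNE L1: taken
LDR r1, [r7] → r1=M[212]=0
ADD r1, r1, #3 → r1=0+3=3
ADD r7, r7, #4 → r7=212+4=216
SUB r3, r3, #2 → r3=8-2=6
CMP r3, #0  (cmp 6,0)
BNE L1: taken
LDR r1, [r7] → r1=M[216]=20
ADD r1, r1, #3 → r1=20+3=23
ADD r7, r7, #4 → r7=216+4=220
SUB r3, r3, #2 → r3=6-2=4
CMP r3, #0  (cmp 4,0)
BNE L1: taken
LDR r1, [r7] → r1=M[220]=7
ADD r1, r1, #3 → r1=7+3=10
ADD r7, r7, #4 → r7=220+4=224
SUB r3, r3, #2 → r3=4-2=2
CMP r3, #0  (cmp 2,0)
BNE L1: taken
LDR r1, [r7] → r1=M[224]=23
ADD r1, r1, #3 → r1=23+3=26
ADD r7, r7, #4 → r7=224+4=228
SUB r3, r3, #2 → r3=2-2=0
CMP r3, #0  (cmp 0,0)
BNE L1: not taken
LSR r1, r1, #1 → r1=26>>1=13
STR r1, [224] → M[224]=13
halt.
Total executed instructions: 48.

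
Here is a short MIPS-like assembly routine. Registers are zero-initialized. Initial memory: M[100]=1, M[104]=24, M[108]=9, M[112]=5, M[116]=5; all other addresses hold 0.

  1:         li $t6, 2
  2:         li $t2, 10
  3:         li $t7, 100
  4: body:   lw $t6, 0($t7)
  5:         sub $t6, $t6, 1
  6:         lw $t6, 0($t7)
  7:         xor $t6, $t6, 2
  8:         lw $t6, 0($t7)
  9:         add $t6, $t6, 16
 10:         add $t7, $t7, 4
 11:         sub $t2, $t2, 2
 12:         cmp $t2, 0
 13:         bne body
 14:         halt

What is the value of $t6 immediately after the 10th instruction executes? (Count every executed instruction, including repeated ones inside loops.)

$t6=2
$t2=10
$t7=100
$t6=M[100]=1
$t6=1-1=0
$t6=M[100]=1
$t6=1^2=3
$t6=M[100]=1
$t6=1+16=17
$t7=100+4=104
After step 10: $t6 = 17.

17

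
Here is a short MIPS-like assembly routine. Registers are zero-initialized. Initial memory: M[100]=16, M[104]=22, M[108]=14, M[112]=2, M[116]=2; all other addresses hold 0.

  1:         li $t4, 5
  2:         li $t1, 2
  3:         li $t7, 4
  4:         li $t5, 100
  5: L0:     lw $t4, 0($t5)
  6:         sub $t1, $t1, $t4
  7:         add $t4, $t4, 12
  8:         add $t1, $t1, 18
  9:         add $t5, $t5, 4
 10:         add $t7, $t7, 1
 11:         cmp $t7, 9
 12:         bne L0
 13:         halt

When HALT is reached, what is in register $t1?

36

li $t4, 5 → $t4=5
li $t1, 2 → $t1=2
li $t7, 4 → $t7=4
li $t5, 100 → $t5=100
lw $t4, 0($t5) → $t4=M[100]=16
sub $t1, $t1, $t4 → $t1=2-16=-14
add $t4, $t4, 12 → $t4=16+12=28
add $t1, $t1, 18 → $t1=(-14)+18=4
add $t5, $t5, 4 → $t5=100+4=104
add $t7, $t7, 1 → $t7=4+1=5
cmp $t7, 9  (cmp 5,9)
bne L0: taken
lw $t4, 0($t5) → $t4=M[104]=22
sub $t1, $t1, $t4 → $t1=4-22=-18
add $t4, $t4, 12 → $t4=22+12=34
add $t1, $t1, 18 → $t1=(-18)+18=0
add $t5, $t5, 4 → $t5=104+4=108
add $t7, $t7, 1 → $t7=5+1=6
cmp $t7, 9  (cmp 6,9)
bne L0: taken
lw $t4, 0($t5) → $t4=M[108]=14
sub $t1, $t1, $t4 → $t1=0-14=-14
add $t4, $t4, 12 → $t4=14+12=26
add $t1, $t1, 18 → $t1=(-14)+18=4
add $t5, $t5, 4 → $t5=108+4=112
add $t7, $t7, 1 → $t7=6+1=7
cmp $t7, 9  (cmp 7,9)
bne L0: taken
lw $t4, 0($t5) → $t4=M[112]=2
sub $t1, $t1, $t4 → $t1=4-2=2
add $t4, $t4, 12 → $t4=2+12=14
add $t1, $t1, 18 → $t1=2+18=20
add $t5, $t5, 4 → $t5=112+4=116
add $t7, $t7, 1 → $t7=7+1=8
cmp $t7, 9  (cmp 8,9)
bne L0: taken
lw $t4, 0($t5) → $t4=M[116]=2
sub $t1, $t1, $t4 → $t1=20-2=18
add $t4, $t4, 12 → $t4=2+12=14
add $t1, $t1, 18 → $t1=18+18=36
add $t5, $t5, 4 → $t5=116+4=120
add $t7, $t7, 1 → $t7=8+1=9
cmp $t7, 9  (cmp 9,9)
bne L0: not taken
halt.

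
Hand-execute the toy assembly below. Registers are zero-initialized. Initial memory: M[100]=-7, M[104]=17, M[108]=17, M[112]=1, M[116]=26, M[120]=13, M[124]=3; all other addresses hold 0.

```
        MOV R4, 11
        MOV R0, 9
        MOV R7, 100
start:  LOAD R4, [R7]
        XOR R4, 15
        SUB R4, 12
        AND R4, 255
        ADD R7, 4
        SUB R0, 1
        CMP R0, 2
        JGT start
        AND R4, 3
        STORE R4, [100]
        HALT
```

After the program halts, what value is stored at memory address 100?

after MOV R4, 11: R4=11
after MOV R0, 9: R0=9
after MOV R7, 100: R7=100
after LOAD R4, [R7]: R4=M[100]=-7
after XOR R4, 15: R4=(-7)^15=-10
after SUB R4, 12: R4=(-10)-12=-22
after AND R4, 255: R4=(-22)&255=234
after ADD R7, 4: R7=100+4=104
after SUB R0, 1: R0=9-1=8
CMP R0, 2  (cmp 8,2)
JGT start: taken
after LOAD R4, [R7]: R4=M[104]=17
after XOR R4, 15: R4=17^15=30
after SUB R4, 12: R4=30-12=18
after AND R4, 255: R4=18&255=18
after ADD R7, 4: R7=104+4=108
after SUB R0, 1: R0=8-1=7
CMP R0, 2  (cmp 7,2)
JGT start: taken
after LOAD R4, [R7]: R4=M[108]=17
after XOR R4, 15: R4=17^15=30
after SUB R4, 12: R4=30-12=18
after AND R4, 255: R4=18&255=18
after ADD R7, 4: R7=108+4=112
after SUB R0, 1: R0=7-1=6
CMP R0, 2  (cmp 6,2)
JGT start: taken
after LOAD R4, [R7]: R4=M[112]=1
after XOR R4, 15: R4=1^15=14
after SUB R4, 12: R4=14-12=2
after AND R4, 255: R4=2&255=2
after ADD R7, 4: R7=112+4=116
after SUB R0, 1: R0=6-1=5
CMP R0, 2  (cmp 5,2)
JGT start: taken
after LOAD R4, [R7]: R4=M[116]=26
after XOR R4, 15: R4=26^15=21
after SUB R4, 12: R4=21-12=9
after AND R4, 255: R4=9&255=9
after ADD R7, 4: R7=116+4=120
after SUB R0, 1: R0=5-1=4
CMP R0, 2  (cmp 4,2)
JGT start: taken
after LOAD R4, [R7]: R4=M[120]=13
after XOR R4, 15: R4=13^15=2
after SUB R4, 12: R4=2-12=-10
after AND R4, 255: R4=(-10)&255=246
after ADD R7, 4: R7=120+4=124
after SUB R0, 1: R0=4-1=3
CMP R0, 2  (cmp 3,2)
JGT start: taken
after LOAD R4, [R7]: R4=M[124]=3
after XOR R4, 15: R4=3^15=12
after SUB R4, 12: R4=12-12=0
after AND R4, 255: R4=0&255=0
after ADD R7, 4: R7=124+4=128
after SUB R0, 1: R0=3-1=2
CMP R0, 2  (cmp 2,2)
JGT start: not taken
after AND R4, 3: R4=0&3=0
STORE R4, [100] → M[100]=0
halt.

0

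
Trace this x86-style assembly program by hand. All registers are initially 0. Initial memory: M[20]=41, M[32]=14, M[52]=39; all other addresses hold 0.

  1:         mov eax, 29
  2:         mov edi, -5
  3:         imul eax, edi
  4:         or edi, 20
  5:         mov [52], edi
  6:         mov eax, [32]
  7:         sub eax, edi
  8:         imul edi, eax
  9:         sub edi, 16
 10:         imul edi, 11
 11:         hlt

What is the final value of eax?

15

after mov eax, 29: eax=29
after mov edi, -5: edi=-5
after imul eax, edi: eax=29*(-5)=-145
after or edi, 20: edi=(-5)|20=-1
mov [52], edi → M[52]=-1
after mov eax, [32]: eax=M[32]=14
after sub eax, edi: eax=14-(-1)=15
after imul edi, eax: edi=(-1)*15=-15
after sub edi, 16: edi=(-15)-16=-31
after imul edi, 11: edi=(-31)*11=-341
halt.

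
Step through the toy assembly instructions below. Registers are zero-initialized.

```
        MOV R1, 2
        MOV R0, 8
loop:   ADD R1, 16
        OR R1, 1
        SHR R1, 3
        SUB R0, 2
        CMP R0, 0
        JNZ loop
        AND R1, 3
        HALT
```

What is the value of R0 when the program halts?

after MOV R1, 2: R1=2
after MOV R0, 8: R0=8
after ADD R1, 16: R1=2+16=18
after OR R1, 1: R1=18|1=19
after SHR R1, 3: R1=19>>3=2
after SUB R0, 2: R0=8-2=6
CMP R0, 0  (cmp 6,0)
JNZ loop: taken
after ADD R1, 16: R1=2+16=18
after OR R1, 1: R1=18|1=19
after SHR R1, 3: R1=19>>3=2
after SUB R0, 2: R0=6-2=4
CMP R0, 0  (cmp 4,0)
JNZ loop: taken
after ADD R1, 16: R1=2+16=18
after OR R1, 1: R1=18|1=19
after SHR R1, 3: R1=19>>3=2
after SUB R0, 2: R0=4-2=2
CMP R0, 0  (cmp 2,0)
JNZ loop: taken
after ADD R1, 16: R1=2+16=18
after OR R1, 1: R1=18|1=19
after SHR R1, 3: R1=19>>3=2
after SUB R0, 2: R0=2-2=0
CMP R0, 0  (cmp 0,0)
JNZ loop: not taken
after AND R1, 3: R1=2&3=2
halt.

0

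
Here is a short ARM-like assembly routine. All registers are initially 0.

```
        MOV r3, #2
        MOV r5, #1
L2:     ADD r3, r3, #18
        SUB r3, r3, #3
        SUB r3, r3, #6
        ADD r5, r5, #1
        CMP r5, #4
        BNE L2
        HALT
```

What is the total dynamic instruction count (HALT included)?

r3=2
r5=1
r3=2+18=20
r3=20-3=17
r3=17-6=11
r5=1+1=2
CMP r5, #4  (cmp 2,4)
BNE L2: taken
r3=11+18=29
r3=29-3=26
r3=26-6=20
r5=2+1=3
CMP r5, #4  (cmp 3,4)
BNE L2: taken
r3=20+18=38
r3=38-3=35
r3=35-6=29
r5=3+1=4
CMP r5, #4  (cmp 4,4)
BNE L2: not taken
halt.
Total executed instructions: 21.

21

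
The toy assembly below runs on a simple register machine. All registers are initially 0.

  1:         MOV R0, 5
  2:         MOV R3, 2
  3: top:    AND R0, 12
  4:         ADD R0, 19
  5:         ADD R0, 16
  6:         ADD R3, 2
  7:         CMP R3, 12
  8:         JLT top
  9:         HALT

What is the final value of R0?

39

MOV R0, 5 → R0=5
MOV R3, 2 → R3=2
AND R0, 12 → R0=5&12=4
ADD R0, 19 → R0=4+19=23
ADD R0, 16 → R0=23+16=39
ADD R3, 2 → R3=2+2=4
CMP R3, 12  (cmp 4,12)
JLT top: taken
AND R0, 12 → R0=39&12=4
ADD R0, 19 → R0=4+19=23
ADD R0, 16 → R0=23+16=39
ADD R3, 2 → R3=4+2=6
CMP R3, 12  (cmp 6,12)
JLT top: taken
AND R0, 12 → R0=39&12=4
ADD R0, 19 → R0=4+19=23
ADD R0, 16 → R0=23+16=39
ADD R3, 2 → R3=6+2=8
CMP R3, 12  (cmp 8,12)
JLT top: taken
AND R0, 12 → R0=39&12=4
ADD R0, 19 → R0=4+19=23
ADD R0, 16 → R0=23+16=39
ADD R3, 2 → R3=8+2=10
CMP R3, 12  (cmp 10,12)
JLT top: taken
AND R0, 12 → R0=39&12=4
ADD R0, 19 → R0=4+19=23
ADD R0, 16 → R0=23+16=39
ADD R3, 2 → R3=10+2=12
CMP R3, 12  (cmp 12,12)
JLT top: not taken
halt.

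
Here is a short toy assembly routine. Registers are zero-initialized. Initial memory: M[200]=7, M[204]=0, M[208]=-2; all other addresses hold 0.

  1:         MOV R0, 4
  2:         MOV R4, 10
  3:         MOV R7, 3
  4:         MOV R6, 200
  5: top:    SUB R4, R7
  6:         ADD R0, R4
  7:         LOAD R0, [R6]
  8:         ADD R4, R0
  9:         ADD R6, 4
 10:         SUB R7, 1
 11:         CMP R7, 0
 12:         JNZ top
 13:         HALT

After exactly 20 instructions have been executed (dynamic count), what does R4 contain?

after MOV R0, 4: R0=4
after MOV R4, 10: R4=10
after MOV R7, 3: R7=3
after MOV R6, 200: R6=200
after SUB R4, R7: R4=10-3=7
after ADD R0, R4: R0=4+7=11
after LOAD R0, [R6]: R0=M[200]=7
after ADD R4, R0: R4=7+7=14
after ADD R6, 4: R6=200+4=204
after SUB R7, 1: R7=3-1=2
CMP R7, 0  (cmp 2,0)
JNZ top: taken
after SUB R4, R7: R4=14-2=12
after ADD R0, R4: R0=7+12=19
after LOAD R0, [R6]: R0=M[204]=0
after ADD R4, R0: R4=12+0=12
after ADD R6, 4: R6=204+4=208
after SUB R7, 1: R7=2-1=1
CMP R7, 0  (cmp 1,0)
JNZ top: taken
After step 20: R4 = 12.

12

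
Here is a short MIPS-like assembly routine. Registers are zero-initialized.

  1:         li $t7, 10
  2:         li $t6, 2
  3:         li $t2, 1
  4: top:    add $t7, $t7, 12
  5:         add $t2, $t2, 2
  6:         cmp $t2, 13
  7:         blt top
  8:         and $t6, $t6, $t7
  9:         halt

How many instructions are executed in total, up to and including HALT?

29

li $t7, 10 → $t7=10
li $t6, 2 → $t6=2
li $t2, 1 → $t2=1
add $t7, $t7, 12 → $t7=10+12=22
add $t2, $t2, 2 → $t2=1+2=3
cmp $t2, 13  (cmp 3,13)
blt top: taken
add $t7, $t7, 12 → $t7=22+12=34
add $t2, $t2, 2 → $t2=3+2=5
cmp $t2, 13  (cmp 5,13)
blt top: taken
add $t7, $t7, 12 → $t7=34+12=46
add $t2, $t2, 2 → $t2=5+2=7
cmp $t2, 13  (cmp 7,13)
blt top: taken
add $t7, $t7, 12 → $t7=46+12=58
add $t2, $t2, 2 → $t2=7+2=9
cmp $t2, 13  (cmp 9,13)
blt top: taken
add $t7, $t7, 12 → $t7=58+12=70
add $t2, $t2, 2 → $t2=9+2=11
cmp $t2, 13  (cmp 11,13)
blt top: taken
add $t7, $t7, 12 → $t7=70+12=82
add $t2, $t2, 2 → $t2=11+2=13
cmp $t2, 13  (cmp 13,13)
blt top: not taken
and $t6, $t6, $t7 → $t6=2&82=2
halt.
Total executed instructions: 29.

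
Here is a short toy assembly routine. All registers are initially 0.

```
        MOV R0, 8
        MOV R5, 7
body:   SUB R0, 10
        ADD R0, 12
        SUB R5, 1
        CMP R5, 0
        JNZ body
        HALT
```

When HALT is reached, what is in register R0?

after MOV R0, 8: R0=8
after MOV R5, 7: R5=7
after SUB R0, 10: R0=8-10=-2
after ADD R0, 12: R0=(-2)+12=10
after SUB R5, 1: R5=7-1=6
CMP R5, 0  (cmp 6,0)
JNZ body: taken
after SUB R0, 10: R0=10-10=0
after ADD R0, 12: R0=0+12=12
after SUB R5, 1: R5=6-1=5
CMP R5, 0  (cmp 5,0)
JNZ body: taken
after SUB R0, 10: R0=12-10=2
after ADD R0, 12: R0=2+12=14
after SUB R5, 1: R5=5-1=4
CMP R5, 0  (cmp 4,0)
JNZ body: taken
after SUB R0, 10: R0=14-10=4
after ADD R0, 12: R0=4+12=16
after SUB R5, 1: R5=4-1=3
CMP R5, 0  (cmp 3,0)
JNZ body: taken
after SUB R0, 10: R0=16-10=6
after ADD R0, 12: R0=6+12=18
after SUB R5, 1: R5=3-1=2
CMP R5, 0  (cmp 2,0)
JNZ body: taken
after SUB R0, 10: R0=18-10=8
after ADD R0, 12: R0=8+12=20
after SUB R5, 1: R5=2-1=1
CMP R5, 0  (cmp 1,0)
JNZ body: taken
after SUB R0, 10: R0=20-10=10
after ADD R0, 12: R0=10+12=22
after SUB R5, 1: R5=1-1=0
CMP R5, 0  (cmp 0,0)
JNZ body: not taken
halt.

22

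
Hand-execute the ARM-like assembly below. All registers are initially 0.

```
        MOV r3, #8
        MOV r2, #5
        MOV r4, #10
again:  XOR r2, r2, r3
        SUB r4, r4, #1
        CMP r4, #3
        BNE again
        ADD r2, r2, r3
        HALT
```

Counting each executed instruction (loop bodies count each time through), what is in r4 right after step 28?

4

MOV r3, #8 → r3=8
MOV r2, #5 → r2=5
MOV r4, #10 → r4=10
XOR r2, r2, r3 → r2=5^8=13
SUB r4, r4, #1 → r4=10-1=9
CMP r4, #3  (cmp 9,3)
BNE again: taken
XOR r2, r2, r3 → r2=13^8=5
SUB r4, r4, #1 → r4=9-1=8
CMP r4, #3  (cmp 8,3)
BNE again: taken
XOR r2, r2, r3 → r2=5^8=13
SUB r4, r4, #1 → r4=8-1=7
CMP r4, #3  (cmp 7,3)
BNE again: taken
XOR r2, r2, r3 → r2=13^8=5
SUB r4, r4, #1 → r4=7-1=6
CMP r4, #3  (cmp 6,3)
BNE again: taken
XOR r2, r2, r3 → r2=5^8=13
SUB r4, r4, #1 → r4=6-1=5
CMP r4, #3  (cmp 5,3)
BNE again: taken
XOR r2, r2, r3 → r2=13^8=5
SUB r4, r4, #1 → r4=5-1=4
CMP r4, #3  (cmp 4,3)
BNE again: taken
XOR r2, r2, r3 → r2=5^8=13
After step 28: r4 = 4.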